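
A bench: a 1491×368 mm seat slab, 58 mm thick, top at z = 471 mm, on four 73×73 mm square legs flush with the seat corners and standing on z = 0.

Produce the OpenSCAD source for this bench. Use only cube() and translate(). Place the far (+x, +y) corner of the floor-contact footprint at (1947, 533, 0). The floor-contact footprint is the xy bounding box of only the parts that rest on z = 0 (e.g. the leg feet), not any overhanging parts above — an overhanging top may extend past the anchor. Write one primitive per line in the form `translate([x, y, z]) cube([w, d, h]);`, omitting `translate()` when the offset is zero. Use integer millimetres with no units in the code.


translate([456, 165, 413]) cube([1491, 368, 58]);
translate([456, 165, 0]) cube([73, 73, 413]);
translate([456, 460, 0]) cube([73, 73, 413]);
translate([1874, 165, 0]) cube([73, 73, 413]);
translate([1874, 460, 0]) cube([73, 73, 413]);


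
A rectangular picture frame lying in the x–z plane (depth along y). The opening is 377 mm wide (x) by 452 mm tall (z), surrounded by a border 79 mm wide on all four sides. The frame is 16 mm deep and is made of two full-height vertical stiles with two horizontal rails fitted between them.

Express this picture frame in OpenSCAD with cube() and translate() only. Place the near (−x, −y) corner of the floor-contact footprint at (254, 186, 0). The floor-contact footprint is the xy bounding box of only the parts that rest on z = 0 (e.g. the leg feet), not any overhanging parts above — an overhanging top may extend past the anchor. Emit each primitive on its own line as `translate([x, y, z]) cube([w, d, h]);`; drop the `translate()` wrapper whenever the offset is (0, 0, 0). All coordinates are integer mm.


translate([254, 186, 0]) cube([79, 16, 610]);
translate([710, 186, 0]) cube([79, 16, 610]);
translate([333, 186, 0]) cube([377, 16, 79]);
translate([333, 186, 531]) cube([377, 16, 79]);


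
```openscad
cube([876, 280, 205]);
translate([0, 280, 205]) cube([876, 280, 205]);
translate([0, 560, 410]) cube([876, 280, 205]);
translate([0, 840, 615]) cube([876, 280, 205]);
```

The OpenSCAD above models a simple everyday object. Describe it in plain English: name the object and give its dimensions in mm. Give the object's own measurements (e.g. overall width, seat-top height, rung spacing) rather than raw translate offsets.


A straight staircase of 4 solid steps. Each step is 876 mm wide (x), 280 mm deep (y, the going) and 205 mm tall (the rise). The first step rests on the floor; each subsequent step sits one going further in +y and one rise higher in +z, directly behind and above the previous step with no overlap.


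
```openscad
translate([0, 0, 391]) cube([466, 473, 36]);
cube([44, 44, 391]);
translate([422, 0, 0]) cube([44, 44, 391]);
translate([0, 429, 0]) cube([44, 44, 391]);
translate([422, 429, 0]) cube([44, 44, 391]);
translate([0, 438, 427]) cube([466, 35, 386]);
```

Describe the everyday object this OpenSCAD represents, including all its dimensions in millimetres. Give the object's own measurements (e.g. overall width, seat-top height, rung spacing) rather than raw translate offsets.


A chair. The seat is a 466×473×36 mm slab with its top at z = 427 mm, on four 44×44 mm corner legs (flush with the seat edges, standing on z = 0). A flat backrest 35 mm thick, 386 mm tall, spans the full seat width and rises from the seat top along its +y edge, rear face flush with the rear of the seat.


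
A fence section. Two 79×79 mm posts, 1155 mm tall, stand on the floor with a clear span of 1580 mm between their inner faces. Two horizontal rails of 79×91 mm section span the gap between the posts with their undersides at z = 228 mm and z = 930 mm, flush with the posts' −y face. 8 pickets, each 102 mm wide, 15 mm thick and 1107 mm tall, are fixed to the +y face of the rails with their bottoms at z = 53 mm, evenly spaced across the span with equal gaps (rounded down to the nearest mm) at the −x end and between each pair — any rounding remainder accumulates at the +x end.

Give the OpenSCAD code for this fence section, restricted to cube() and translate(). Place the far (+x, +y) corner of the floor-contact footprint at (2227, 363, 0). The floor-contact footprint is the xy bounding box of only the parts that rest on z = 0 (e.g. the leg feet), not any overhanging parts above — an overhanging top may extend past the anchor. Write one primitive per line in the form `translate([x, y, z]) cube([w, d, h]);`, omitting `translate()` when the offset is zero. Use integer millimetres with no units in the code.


translate([489, 284, 0]) cube([79, 79, 1155]);
translate([2148, 284, 0]) cube([79, 79, 1155]);
translate([568, 284, 228]) cube([1580, 79, 91]);
translate([568, 284, 930]) cube([1580, 79, 91]);
translate([652, 363, 53]) cube([102, 15, 1107]);
translate([838, 363, 53]) cube([102, 15, 1107]);
translate([1024, 363, 53]) cube([102, 15, 1107]);
translate([1210, 363, 53]) cube([102, 15, 1107]);
translate([1396, 363, 53]) cube([102, 15, 1107]);
translate([1582, 363, 53]) cube([102, 15, 1107]);
translate([1768, 363, 53]) cube([102, 15, 1107]);
translate([1954, 363, 53]) cube([102, 15, 1107]);


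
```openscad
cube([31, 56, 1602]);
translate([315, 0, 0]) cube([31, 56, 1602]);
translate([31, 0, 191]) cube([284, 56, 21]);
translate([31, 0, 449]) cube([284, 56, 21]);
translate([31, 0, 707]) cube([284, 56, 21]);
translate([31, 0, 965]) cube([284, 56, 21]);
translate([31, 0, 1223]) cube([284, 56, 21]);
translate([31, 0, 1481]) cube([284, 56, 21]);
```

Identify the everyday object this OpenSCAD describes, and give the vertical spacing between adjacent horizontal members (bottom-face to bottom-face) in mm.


A ladder. The rung spacing is 258 mm.

Two tall 31×56 posts with 6 short bars between them — a ladder. Adjacent rungs sit at z = 191 and z = 449, so the spacing is 449 − 191 = 258 mm.


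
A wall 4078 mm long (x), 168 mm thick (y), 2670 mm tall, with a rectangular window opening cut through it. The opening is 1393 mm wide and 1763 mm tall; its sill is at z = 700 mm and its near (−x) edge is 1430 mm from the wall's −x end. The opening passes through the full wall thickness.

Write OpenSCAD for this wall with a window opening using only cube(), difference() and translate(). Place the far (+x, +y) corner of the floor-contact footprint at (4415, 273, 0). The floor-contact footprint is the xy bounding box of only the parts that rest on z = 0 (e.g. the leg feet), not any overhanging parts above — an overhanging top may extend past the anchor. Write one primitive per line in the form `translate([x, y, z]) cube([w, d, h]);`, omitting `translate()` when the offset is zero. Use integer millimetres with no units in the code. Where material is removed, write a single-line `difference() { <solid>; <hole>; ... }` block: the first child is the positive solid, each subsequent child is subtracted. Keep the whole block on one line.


difference() { translate([337, 105, 0]) cube([4078, 168, 2670]); translate([1767, 105, 700]) cube([1393, 168, 1763]); }


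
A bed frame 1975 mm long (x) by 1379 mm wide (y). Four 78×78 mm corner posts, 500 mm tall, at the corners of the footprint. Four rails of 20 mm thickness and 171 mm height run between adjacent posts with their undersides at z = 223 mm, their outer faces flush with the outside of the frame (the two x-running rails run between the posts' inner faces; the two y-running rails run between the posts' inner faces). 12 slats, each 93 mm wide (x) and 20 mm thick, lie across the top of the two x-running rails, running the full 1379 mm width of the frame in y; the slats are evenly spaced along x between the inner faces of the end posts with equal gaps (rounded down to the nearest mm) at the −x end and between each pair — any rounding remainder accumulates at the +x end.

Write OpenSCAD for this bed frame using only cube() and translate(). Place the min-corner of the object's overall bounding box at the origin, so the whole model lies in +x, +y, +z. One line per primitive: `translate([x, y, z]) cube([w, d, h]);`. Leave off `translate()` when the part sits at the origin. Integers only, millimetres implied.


cube([78, 78, 500]);
translate([0, 1301, 0]) cube([78, 78, 500]);
translate([1897, 0, 0]) cube([78, 78, 500]);
translate([1897, 1301, 0]) cube([78, 78, 500]);
translate([78, 0, 223]) cube([1819, 20, 171]);
translate([78, 1359, 223]) cube([1819, 20, 171]);
translate([0, 78, 223]) cube([20, 1223, 171]);
translate([1955, 78, 223]) cube([20, 1223, 171]);
translate([132, 0, 394]) cube([93, 1379, 20]);
translate([279, 0, 394]) cube([93, 1379, 20]);
translate([426, 0, 394]) cube([93, 1379, 20]);
translate([573, 0, 394]) cube([93, 1379, 20]);
translate([720, 0, 394]) cube([93, 1379, 20]);
translate([867, 0, 394]) cube([93, 1379, 20]);
translate([1014, 0, 394]) cube([93, 1379, 20]);
translate([1161, 0, 394]) cube([93, 1379, 20]);
translate([1308, 0, 394]) cube([93, 1379, 20]);
translate([1455, 0, 394]) cube([93, 1379, 20]);
translate([1602, 0, 394]) cube([93, 1379, 20]);
translate([1749, 0, 394]) cube([93, 1379, 20]);


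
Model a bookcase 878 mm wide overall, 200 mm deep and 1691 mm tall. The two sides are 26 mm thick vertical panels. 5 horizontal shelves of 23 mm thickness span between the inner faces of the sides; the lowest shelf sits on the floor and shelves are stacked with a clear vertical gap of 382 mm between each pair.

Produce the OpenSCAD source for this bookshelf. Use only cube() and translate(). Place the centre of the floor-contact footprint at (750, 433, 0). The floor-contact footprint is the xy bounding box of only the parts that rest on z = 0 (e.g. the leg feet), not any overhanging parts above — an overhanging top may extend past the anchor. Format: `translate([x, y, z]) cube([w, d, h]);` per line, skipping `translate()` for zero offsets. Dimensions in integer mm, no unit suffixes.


translate([311, 333, 0]) cube([26, 200, 1691]);
translate([1163, 333, 0]) cube([26, 200, 1691]);
translate([337, 333, 0]) cube([826, 200, 23]);
translate([337, 333, 405]) cube([826, 200, 23]);
translate([337, 333, 810]) cube([826, 200, 23]);
translate([337, 333, 1215]) cube([826, 200, 23]);
translate([337, 333, 1620]) cube([826, 200, 23]);


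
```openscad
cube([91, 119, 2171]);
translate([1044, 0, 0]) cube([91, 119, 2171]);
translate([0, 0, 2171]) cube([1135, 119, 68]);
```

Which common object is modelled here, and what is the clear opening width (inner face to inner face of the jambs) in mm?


A door frame. The clear opening width is 953 mm.

Two 2171 mm tall posts with a header on top — a door frame. The left jamb is 91 mm wide at x = 0; the right jamb starts at x = 1044. The clear opening is 1044 − 91 = 953 mm.


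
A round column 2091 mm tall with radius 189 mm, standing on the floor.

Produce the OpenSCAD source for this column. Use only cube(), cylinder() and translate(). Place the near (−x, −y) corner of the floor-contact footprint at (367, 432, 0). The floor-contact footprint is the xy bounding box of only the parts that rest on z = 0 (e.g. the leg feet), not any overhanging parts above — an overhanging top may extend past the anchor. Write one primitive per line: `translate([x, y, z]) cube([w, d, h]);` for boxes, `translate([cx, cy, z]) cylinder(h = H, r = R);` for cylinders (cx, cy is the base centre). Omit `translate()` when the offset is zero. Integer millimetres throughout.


translate([556, 621, 0]) cylinder(h = 2091, r = 189);


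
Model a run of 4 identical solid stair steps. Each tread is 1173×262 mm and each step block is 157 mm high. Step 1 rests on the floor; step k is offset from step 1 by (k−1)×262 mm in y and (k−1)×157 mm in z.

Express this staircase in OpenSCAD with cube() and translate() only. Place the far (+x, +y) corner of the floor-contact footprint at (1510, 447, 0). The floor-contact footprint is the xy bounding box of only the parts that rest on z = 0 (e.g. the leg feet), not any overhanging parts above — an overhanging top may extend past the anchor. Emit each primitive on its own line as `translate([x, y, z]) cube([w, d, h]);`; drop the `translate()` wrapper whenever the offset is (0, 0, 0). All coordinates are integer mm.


translate([337, 185, 0]) cube([1173, 262, 157]);
translate([337, 447, 157]) cube([1173, 262, 157]);
translate([337, 709, 314]) cube([1173, 262, 157]);
translate([337, 971, 471]) cube([1173, 262, 157]);


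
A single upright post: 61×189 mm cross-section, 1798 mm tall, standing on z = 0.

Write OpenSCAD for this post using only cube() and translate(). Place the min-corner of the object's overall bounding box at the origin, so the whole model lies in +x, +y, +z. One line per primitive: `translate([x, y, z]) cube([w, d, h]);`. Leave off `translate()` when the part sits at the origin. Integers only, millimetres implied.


cube([61, 189, 1798]);


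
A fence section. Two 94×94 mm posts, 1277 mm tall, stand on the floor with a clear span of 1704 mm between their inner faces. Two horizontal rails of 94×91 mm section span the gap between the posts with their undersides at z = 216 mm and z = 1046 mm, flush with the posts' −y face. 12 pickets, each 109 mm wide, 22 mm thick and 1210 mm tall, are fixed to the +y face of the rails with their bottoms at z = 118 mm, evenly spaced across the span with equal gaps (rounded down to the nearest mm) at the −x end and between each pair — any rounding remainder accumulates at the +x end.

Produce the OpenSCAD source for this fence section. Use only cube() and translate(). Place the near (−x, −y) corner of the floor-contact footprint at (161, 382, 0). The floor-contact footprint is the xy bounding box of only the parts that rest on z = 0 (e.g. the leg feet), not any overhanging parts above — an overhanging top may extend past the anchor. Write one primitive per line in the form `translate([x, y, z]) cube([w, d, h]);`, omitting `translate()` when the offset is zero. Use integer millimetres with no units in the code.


translate([161, 382, 0]) cube([94, 94, 1277]);
translate([1959, 382, 0]) cube([94, 94, 1277]);
translate([255, 382, 216]) cube([1704, 94, 91]);
translate([255, 382, 1046]) cube([1704, 94, 91]);
translate([285, 476, 118]) cube([109, 22, 1210]);
translate([424, 476, 118]) cube([109, 22, 1210]);
translate([563, 476, 118]) cube([109, 22, 1210]);
translate([702, 476, 118]) cube([109, 22, 1210]);
translate([841, 476, 118]) cube([109, 22, 1210]);
translate([980, 476, 118]) cube([109, 22, 1210]);
translate([1119, 476, 118]) cube([109, 22, 1210]);
translate([1258, 476, 118]) cube([109, 22, 1210]);
translate([1397, 476, 118]) cube([109, 22, 1210]);
translate([1536, 476, 118]) cube([109, 22, 1210]);
translate([1675, 476, 118]) cube([109, 22, 1210]);
translate([1814, 476, 118]) cube([109, 22, 1210]);


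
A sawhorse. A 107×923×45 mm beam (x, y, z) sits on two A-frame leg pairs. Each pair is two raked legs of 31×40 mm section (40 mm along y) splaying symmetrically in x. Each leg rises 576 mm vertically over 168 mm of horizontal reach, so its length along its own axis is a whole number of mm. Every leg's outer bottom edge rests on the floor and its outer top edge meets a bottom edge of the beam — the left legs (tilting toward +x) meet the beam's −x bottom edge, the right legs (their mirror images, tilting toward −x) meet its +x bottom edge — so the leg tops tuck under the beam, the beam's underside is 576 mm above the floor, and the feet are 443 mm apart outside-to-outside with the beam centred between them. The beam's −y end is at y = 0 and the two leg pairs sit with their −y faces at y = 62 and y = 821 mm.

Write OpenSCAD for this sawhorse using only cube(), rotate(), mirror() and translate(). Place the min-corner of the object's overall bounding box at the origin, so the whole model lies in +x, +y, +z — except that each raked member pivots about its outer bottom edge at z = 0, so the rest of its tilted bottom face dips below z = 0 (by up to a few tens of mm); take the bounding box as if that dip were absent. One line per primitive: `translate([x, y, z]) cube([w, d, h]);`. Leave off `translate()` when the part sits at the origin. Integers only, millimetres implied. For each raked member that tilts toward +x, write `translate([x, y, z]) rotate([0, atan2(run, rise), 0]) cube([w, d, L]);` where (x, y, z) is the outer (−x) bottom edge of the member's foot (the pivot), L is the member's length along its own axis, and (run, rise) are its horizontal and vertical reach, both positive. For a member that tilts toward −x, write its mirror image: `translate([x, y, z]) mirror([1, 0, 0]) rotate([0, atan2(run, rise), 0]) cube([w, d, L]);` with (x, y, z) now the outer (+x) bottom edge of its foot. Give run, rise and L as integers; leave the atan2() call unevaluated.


// leg length = √(168² + 576²) = 600
// right-leg outer foot x = 2·168 + 107 = 443
// beam min-corner = (168, 0, 576)
translate([168, 0, 576]) cube([107, 923, 45]);
translate([0, 62, 0]) rotate([0, atan2(168, 576), 0]) cube([31, 40, 600]);
translate([443, 62, 0]) mirror([1, 0, 0]) rotate([0, atan2(168, 576), 0]) cube([31, 40, 600]);
translate([0, 821, 0]) rotate([0, atan2(168, 576), 0]) cube([31, 40, 600]);
translate([443, 821, 0]) mirror([1, 0, 0]) rotate([0, atan2(168, 576), 0]) cube([31, 40, 600]);


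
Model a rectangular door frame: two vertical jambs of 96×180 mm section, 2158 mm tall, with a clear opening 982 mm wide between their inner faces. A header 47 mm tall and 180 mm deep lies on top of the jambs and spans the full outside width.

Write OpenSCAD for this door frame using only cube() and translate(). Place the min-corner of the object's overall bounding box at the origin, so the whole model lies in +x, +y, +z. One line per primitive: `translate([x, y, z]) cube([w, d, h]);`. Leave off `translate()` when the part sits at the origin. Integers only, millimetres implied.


cube([96, 180, 2158]);
translate([1078, 0, 0]) cube([96, 180, 2158]);
translate([0, 0, 2158]) cube([1174, 180, 47]);


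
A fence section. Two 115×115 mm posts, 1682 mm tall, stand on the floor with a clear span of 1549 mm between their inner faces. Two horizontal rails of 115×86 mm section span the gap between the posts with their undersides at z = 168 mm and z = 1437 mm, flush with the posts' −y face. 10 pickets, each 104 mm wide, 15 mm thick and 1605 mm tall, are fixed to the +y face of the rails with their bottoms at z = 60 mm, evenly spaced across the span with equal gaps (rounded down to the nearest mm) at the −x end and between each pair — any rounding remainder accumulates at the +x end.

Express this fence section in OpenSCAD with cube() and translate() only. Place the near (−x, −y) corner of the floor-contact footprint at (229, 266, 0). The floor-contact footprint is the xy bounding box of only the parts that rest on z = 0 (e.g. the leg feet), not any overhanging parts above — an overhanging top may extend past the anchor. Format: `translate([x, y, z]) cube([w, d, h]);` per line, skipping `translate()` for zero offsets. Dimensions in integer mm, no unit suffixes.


translate([229, 266, 0]) cube([115, 115, 1682]);
translate([1893, 266, 0]) cube([115, 115, 1682]);
translate([344, 266, 168]) cube([1549, 115, 86]);
translate([344, 266, 1437]) cube([1549, 115, 86]);
translate([390, 381, 60]) cube([104, 15, 1605]);
translate([540, 381, 60]) cube([104, 15, 1605]);
translate([690, 381, 60]) cube([104, 15, 1605]);
translate([840, 381, 60]) cube([104, 15, 1605]);
translate([990, 381, 60]) cube([104, 15, 1605]);
translate([1140, 381, 60]) cube([104, 15, 1605]);
translate([1290, 381, 60]) cube([104, 15, 1605]);
translate([1440, 381, 60]) cube([104, 15, 1605]);
translate([1590, 381, 60]) cube([104, 15, 1605]);
translate([1740, 381, 60]) cube([104, 15, 1605]);


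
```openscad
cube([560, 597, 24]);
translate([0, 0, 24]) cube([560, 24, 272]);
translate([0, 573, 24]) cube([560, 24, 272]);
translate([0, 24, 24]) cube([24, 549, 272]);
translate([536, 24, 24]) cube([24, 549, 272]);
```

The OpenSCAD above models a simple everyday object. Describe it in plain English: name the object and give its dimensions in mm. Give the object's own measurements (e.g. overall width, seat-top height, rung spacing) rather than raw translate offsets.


An open-topped rectangular box: outside dimensions 560×597×296 mm, with a uniform wall and base thickness of 24 mm. The base is a full 560×597 slab on the floor; four walls sit on top of the base. The front and back walls (the −y and +y sides) span the full width; the two side walls fit between them.


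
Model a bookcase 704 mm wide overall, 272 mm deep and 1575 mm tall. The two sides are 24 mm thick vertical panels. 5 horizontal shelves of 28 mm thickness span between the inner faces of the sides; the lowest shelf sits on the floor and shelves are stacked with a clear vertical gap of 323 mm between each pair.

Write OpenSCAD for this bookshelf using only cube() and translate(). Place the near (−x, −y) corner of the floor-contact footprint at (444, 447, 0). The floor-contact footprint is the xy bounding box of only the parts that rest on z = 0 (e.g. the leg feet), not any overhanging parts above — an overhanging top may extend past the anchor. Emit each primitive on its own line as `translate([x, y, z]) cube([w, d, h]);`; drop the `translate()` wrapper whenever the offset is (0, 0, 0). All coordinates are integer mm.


translate([444, 447, 0]) cube([24, 272, 1575]);
translate([1124, 447, 0]) cube([24, 272, 1575]);
translate([468, 447, 0]) cube([656, 272, 28]);
translate([468, 447, 351]) cube([656, 272, 28]);
translate([468, 447, 702]) cube([656, 272, 28]);
translate([468, 447, 1053]) cube([656, 272, 28]);
translate([468, 447, 1404]) cube([656, 272, 28]);


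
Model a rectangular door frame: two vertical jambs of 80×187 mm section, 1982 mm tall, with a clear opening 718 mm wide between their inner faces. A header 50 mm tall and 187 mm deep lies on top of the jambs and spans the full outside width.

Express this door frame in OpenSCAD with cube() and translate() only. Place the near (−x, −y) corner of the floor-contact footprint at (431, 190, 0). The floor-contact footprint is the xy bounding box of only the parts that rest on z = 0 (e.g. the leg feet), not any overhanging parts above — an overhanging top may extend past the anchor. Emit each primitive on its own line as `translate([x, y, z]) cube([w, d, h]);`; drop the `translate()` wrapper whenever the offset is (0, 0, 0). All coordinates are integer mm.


translate([431, 190, 0]) cube([80, 187, 1982]);
translate([1229, 190, 0]) cube([80, 187, 1982]);
translate([431, 190, 1982]) cube([878, 187, 50]);


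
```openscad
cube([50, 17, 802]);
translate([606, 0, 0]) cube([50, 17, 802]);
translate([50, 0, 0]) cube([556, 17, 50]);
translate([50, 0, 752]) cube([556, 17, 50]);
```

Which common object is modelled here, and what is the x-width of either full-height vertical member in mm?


A picture frame. The border width is 50 mm.

Four thin pieces enclosing a rectangular opening — a picture frame. The two full-height stiles are 802 mm tall; the top rail sits at z = 752 and is 50 mm tall, so the border above the opening is 802 − 752 = 50 mm, matching the stile x-width.


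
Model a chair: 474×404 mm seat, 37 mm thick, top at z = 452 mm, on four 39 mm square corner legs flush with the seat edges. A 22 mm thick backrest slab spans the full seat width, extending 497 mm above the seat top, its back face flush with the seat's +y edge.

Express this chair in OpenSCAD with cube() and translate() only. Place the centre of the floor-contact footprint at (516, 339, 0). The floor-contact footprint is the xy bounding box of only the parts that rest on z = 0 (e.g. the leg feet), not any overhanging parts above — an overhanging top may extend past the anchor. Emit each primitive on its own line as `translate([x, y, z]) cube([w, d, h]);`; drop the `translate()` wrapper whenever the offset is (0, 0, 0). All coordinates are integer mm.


translate([279, 137, 415]) cube([474, 404, 37]);
translate([279, 137, 0]) cube([39, 39, 415]);
translate([714, 137, 0]) cube([39, 39, 415]);
translate([279, 502, 0]) cube([39, 39, 415]);
translate([714, 502, 0]) cube([39, 39, 415]);
translate([279, 519, 452]) cube([474, 22, 497]);


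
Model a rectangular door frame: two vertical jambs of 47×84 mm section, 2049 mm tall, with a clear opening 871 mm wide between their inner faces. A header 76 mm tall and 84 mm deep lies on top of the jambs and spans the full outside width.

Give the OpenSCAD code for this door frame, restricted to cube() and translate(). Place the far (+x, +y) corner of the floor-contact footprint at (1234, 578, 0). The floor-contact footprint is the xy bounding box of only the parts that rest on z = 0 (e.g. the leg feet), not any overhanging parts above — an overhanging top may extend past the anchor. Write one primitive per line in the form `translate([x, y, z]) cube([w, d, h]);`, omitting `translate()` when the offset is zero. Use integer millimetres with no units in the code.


translate([269, 494, 0]) cube([47, 84, 2049]);
translate([1187, 494, 0]) cube([47, 84, 2049]);
translate([269, 494, 2049]) cube([965, 84, 76]);


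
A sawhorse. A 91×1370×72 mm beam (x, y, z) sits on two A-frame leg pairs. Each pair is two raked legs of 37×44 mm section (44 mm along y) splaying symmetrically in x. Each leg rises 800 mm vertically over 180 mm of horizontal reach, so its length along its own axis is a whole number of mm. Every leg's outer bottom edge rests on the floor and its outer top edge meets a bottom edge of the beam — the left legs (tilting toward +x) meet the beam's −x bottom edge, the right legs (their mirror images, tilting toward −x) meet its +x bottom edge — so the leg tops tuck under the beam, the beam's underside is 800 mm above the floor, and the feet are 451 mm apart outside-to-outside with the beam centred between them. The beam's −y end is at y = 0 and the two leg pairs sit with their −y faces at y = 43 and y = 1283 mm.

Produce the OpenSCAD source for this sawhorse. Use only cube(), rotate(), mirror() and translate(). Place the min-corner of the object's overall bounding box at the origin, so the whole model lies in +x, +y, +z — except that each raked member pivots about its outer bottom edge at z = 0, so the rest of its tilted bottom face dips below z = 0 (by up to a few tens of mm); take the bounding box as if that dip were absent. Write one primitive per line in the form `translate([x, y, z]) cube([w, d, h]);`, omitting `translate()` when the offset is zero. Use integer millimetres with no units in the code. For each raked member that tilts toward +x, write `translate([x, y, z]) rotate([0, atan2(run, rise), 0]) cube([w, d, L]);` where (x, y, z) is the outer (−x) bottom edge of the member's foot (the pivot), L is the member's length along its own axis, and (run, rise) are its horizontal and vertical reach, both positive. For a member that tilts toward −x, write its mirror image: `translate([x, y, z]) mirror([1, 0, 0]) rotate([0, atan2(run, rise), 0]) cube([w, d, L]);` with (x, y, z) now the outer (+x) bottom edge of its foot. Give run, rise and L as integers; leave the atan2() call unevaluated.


// leg length = √(180² + 800²) = 820
// right-leg outer foot x = 2·180 + 91 = 451
// beam min-corner = (180, 0, 800)
translate([180, 0, 800]) cube([91, 1370, 72]);
translate([0, 43, 0]) rotate([0, atan2(180, 800), 0]) cube([37, 44, 820]);
translate([451, 43, 0]) mirror([1, 0, 0]) rotate([0, atan2(180, 800), 0]) cube([37, 44, 820]);
translate([0, 1283, 0]) rotate([0, atan2(180, 800), 0]) cube([37, 44, 820]);
translate([451, 1283, 0]) mirror([1, 0, 0]) rotate([0, atan2(180, 800), 0]) cube([37, 44, 820]);


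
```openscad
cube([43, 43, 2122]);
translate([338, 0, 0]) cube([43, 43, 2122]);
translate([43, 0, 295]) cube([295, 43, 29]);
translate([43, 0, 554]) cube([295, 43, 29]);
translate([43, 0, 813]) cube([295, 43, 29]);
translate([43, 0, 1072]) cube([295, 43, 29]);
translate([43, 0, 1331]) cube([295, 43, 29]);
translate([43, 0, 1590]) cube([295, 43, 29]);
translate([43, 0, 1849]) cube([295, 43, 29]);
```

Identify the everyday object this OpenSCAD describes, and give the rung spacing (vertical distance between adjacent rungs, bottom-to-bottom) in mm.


A ladder. The rung spacing is 259 mm.

Two tall 43×43 posts with 7 short bars between them — a ladder. Adjacent rungs sit at z = 295 and z = 554, so the spacing is 554 − 295 = 259 mm.


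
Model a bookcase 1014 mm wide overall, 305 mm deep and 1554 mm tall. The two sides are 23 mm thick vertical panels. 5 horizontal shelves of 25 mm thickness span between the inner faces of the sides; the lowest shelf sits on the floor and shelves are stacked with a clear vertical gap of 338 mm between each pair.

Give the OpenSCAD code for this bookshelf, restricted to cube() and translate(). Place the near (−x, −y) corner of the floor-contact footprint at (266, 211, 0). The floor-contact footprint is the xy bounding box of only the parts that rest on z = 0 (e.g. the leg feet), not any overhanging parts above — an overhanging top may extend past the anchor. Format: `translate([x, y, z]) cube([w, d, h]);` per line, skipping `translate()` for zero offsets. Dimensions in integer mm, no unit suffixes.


translate([266, 211, 0]) cube([23, 305, 1554]);
translate([1257, 211, 0]) cube([23, 305, 1554]);
translate([289, 211, 0]) cube([968, 305, 25]);
translate([289, 211, 363]) cube([968, 305, 25]);
translate([289, 211, 726]) cube([968, 305, 25]);
translate([289, 211, 1089]) cube([968, 305, 25]);
translate([289, 211, 1452]) cube([968, 305, 25]);


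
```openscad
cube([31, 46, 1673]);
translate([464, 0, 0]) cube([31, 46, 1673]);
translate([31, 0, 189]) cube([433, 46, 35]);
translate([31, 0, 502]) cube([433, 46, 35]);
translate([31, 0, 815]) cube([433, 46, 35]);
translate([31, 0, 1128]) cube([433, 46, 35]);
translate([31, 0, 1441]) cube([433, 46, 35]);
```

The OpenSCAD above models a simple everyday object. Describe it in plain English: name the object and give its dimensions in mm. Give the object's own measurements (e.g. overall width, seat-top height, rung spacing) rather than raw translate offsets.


A straight ladder. Two 31×46 mm vertical rails, 1673 mm tall, stand 495 mm apart (outside-to-outside) with their front faces coplanar on the −y side. 5 rungs, each 46 mm deep and 35 mm tall, span between the inner faces of the rails, front faces flush with the rails. The lowest rung's underside is at z = 189 mm and rungs are spaced 313 mm apart (underside to underside).


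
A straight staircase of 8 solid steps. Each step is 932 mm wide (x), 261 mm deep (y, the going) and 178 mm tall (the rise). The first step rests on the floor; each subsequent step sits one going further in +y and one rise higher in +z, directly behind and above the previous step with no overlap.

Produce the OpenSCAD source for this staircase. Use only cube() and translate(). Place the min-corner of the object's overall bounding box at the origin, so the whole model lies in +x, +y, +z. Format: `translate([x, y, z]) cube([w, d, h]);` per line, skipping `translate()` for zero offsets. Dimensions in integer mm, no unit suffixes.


cube([932, 261, 178]);
translate([0, 261, 178]) cube([932, 261, 178]);
translate([0, 522, 356]) cube([932, 261, 178]);
translate([0, 783, 534]) cube([932, 261, 178]);
translate([0, 1044, 712]) cube([932, 261, 178]);
translate([0, 1305, 890]) cube([932, 261, 178]);
translate([0, 1566, 1068]) cube([932, 261, 178]);
translate([0, 1827, 1246]) cube([932, 261, 178]);


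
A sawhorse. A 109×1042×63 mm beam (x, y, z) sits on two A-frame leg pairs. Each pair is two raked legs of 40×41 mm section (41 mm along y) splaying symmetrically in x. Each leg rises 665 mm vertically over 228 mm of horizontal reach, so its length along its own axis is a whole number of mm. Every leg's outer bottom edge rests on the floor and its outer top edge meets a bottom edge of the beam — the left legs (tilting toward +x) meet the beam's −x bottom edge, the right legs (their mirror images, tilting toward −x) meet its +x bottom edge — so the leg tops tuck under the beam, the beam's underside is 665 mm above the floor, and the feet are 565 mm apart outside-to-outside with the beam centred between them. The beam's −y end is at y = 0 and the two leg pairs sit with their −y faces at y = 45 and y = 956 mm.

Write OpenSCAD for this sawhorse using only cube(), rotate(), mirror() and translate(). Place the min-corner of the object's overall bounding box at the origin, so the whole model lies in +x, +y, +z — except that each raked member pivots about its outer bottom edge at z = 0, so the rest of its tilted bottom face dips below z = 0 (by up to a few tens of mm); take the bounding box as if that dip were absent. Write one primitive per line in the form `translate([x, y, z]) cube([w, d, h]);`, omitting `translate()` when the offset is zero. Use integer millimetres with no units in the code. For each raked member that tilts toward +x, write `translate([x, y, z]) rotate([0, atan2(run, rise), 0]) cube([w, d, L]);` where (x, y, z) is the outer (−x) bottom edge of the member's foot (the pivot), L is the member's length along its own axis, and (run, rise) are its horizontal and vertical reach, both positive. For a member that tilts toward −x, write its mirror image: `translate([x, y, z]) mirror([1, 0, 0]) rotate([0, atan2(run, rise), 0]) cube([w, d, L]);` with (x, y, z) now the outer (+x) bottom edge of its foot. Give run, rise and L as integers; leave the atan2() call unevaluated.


// leg length = √(228² + 665²) = 703
// right-leg outer foot x = 2·228 + 109 = 565
// beam min-corner = (228, 0, 665)
translate([228, 0, 665]) cube([109, 1042, 63]);
translate([0, 45, 0]) rotate([0, atan2(228, 665), 0]) cube([40, 41, 703]);
translate([565, 45, 0]) mirror([1, 0, 0]) rotate([0, atan2(228, 665), 0]) cube([40, 41, 703]);
translate([0, 956, 0]) rotate([0, atan2(228, 665), 0]) cube([40, 41, 703]);
translate([565, 956, 0]) mirror([1, 0, 0]) rotate([0, atan2(228, 665), 0]) cube([40, 41, 703]);


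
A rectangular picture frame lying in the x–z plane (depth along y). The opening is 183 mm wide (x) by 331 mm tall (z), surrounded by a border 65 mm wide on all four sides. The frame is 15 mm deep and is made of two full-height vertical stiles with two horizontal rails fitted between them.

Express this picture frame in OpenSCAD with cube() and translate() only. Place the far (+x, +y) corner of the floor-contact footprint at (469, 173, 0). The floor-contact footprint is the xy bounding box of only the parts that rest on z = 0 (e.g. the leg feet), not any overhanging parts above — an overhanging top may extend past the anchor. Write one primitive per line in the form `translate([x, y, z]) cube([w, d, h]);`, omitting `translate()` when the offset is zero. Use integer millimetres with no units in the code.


translate([156, 158, 0]) cube([65, 15, 461]);
translate([404, 158, 0]) cube([65, 15, 461]);
translate([221, 158, 0]) cube([183, 15, 65]);
translate([221, 158, 396]) cube([183, 15, 65]);


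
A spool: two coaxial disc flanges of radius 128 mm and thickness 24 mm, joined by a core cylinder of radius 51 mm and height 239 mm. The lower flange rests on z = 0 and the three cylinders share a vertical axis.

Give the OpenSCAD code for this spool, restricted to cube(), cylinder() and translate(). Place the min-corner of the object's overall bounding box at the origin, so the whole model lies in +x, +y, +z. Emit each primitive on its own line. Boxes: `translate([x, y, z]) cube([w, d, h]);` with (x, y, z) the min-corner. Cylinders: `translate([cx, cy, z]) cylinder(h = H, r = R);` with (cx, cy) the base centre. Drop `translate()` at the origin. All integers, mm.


translate([128, 128, 0]) cylinder(h = 24, r = 128);
translate([128, 128, 24]) cylinder(h = 239, r = 51);
translate([128, 128, 263]) cylinder(h = 24, r = 128);


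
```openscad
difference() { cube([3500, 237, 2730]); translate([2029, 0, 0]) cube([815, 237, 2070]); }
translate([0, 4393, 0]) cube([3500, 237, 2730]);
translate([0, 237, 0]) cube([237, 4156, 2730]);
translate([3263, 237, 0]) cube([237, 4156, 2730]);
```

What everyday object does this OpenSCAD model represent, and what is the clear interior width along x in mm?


A single room. The interior width is 3026 mm.

Four walls enclosing a rectangle with a door in the front wall — a room. Outside width 3500 minus two 237 mm walls gives 3026 mm.


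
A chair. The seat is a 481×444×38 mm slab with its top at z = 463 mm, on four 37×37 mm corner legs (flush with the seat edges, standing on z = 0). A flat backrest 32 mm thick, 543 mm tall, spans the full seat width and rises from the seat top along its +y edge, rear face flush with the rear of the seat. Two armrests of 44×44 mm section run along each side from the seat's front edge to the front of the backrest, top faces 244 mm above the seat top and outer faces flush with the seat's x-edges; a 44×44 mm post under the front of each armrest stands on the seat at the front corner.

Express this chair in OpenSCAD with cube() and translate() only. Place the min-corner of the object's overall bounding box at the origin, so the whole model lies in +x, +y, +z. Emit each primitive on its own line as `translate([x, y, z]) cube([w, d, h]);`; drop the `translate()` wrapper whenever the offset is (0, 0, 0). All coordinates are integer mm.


translate([0, 0, 425]) cube([481, 444, 38]);
cube([37, 37, 425]);
translate([444, 0, 0]) cube([37, 37, 425]);
translate([0, 407, 0]) cube([37, 37, 425]);
translate([444, 407, 0]) cube([37, 37, 425]);
translate([0, 412, 463]) cube([481, 32, 543]);
translate([0, 0, 663]) cube([44, 412, 44]);
translate([437, 0, 663]) cube([44, 412, 44]);
translate([0, 0, 463]) cube([44, 44, 200]);
translate([437, 0, 463]) cube([44, 44, 200]);


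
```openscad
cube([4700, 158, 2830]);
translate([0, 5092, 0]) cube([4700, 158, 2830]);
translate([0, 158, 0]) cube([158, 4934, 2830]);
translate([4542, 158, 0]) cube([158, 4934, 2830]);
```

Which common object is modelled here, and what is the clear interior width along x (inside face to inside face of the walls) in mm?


A house (or room) frame. The interior width is 4384 mm.

Four 2830 mm walls enclosing a rectangle with no floor or roof — a room or house frame. Outside width is 4700 mm and wall thickness is 158 mm, so the interior width is 4700 − 2 × 158 = 4384 mm.


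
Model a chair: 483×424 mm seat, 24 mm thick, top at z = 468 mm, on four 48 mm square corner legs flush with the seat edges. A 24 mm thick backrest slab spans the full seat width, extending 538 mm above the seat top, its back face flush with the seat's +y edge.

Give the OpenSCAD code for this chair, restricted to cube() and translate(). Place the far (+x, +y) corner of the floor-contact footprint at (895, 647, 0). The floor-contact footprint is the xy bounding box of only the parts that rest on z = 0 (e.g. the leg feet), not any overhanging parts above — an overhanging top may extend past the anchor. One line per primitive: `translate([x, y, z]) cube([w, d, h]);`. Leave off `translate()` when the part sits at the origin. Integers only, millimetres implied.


translate([412, 223, 444]) cube([483, 424, 24]);
translate([412, 223, 0]) cube([48, 48, 444]);
translate([847, 223, 0]) cube([48, 48, 444]);
translate([412, 599, 0]) cube([48, 48, 444]);
translate([847, 599, 0]) cube([48, 48, 444]);
translate([412, 623, 468]) cube([483, 24, 538]);


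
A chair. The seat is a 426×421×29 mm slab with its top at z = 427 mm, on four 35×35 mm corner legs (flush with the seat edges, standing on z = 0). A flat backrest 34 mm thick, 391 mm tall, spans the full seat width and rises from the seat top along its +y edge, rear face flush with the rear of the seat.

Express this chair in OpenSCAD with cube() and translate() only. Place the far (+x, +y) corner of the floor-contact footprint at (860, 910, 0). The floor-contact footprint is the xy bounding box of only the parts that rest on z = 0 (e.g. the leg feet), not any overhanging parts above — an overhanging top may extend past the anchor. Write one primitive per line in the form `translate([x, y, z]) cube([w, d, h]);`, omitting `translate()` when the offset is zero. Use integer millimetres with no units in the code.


translate([434, 489, 398]) cube([426, 421, 29]);
translate([434, 489, 0]) cube([35, 35, 398]);
translate([825, 489, 0]) cube([35, 35, 398]);
translate([434, 875, 0]) cube([35, 35, 398]);
translate([825, 875, 0]) cube([35, 35, 398]);
translate([434, 876, 427]) cube([426, 34, 391]);
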